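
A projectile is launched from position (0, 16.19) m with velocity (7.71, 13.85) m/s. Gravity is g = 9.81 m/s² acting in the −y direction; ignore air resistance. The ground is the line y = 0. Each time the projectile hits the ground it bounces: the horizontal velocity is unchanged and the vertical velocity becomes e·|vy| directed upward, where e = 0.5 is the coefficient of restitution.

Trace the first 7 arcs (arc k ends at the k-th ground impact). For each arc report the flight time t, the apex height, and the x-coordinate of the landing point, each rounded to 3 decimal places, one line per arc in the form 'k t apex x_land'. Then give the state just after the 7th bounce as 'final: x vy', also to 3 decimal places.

1 3.713 25.967 28.625
2 2.301 6.492 46.364
3 1.150 1.623 55.234
4 0.575 0.406 59.669
5 0.288 0.101 61.887
6 0.144 0.025 62.995
7 0.072 0.006 63.550
final: 63.550 0.176

Arc 1: start y=16.190, vy=13.850 → t=3.713, apex=25.967, x_land=28.625, impact vy=-22.571
  bounce: vy ← 0.5·22.571 = 11.286
Arc 2: start y=0.000, vy=11.286 → t=2.301, apex=6.492, x_land=46.364, impact vy=-11.286
  bounce: vy ← 0.5·11.286 = 5.643
Arc 3: start y=0.000, vy=5.643 → t=1.150, apex=1.623, x_land=55.234, impact vy=-5.643
  bounce: vy ← 0.5·5.643 = 2.821
Arc 4: start y=0.000, vy=2.821 → t=0.575, apex=0.406, x_land=59.669, impact vy=-2.821
  bounce: vy ← 0.5·2.821 = 1.411
Arc 5: start y=0.000, vy=1.411 → t=0.288, apex=0.101, x_land=61.887, impact vy=-1.411
  bounce: vy ← 0.5·1.411 = 0.705
Arc 6: start y=0.000, vy=0.705 → t=0.144, apex=0.025, x_land=62.995, impact vy=-0.705
  bounce: vy ← 0.5·0.705 = 0.353
Arc 7: start y=0.000, vy=0.353 → t=0.072, apex=0.006, x_land=63.550, impact vy=-0.353
  bounce: vy ← 0.5·0.353 = 0.176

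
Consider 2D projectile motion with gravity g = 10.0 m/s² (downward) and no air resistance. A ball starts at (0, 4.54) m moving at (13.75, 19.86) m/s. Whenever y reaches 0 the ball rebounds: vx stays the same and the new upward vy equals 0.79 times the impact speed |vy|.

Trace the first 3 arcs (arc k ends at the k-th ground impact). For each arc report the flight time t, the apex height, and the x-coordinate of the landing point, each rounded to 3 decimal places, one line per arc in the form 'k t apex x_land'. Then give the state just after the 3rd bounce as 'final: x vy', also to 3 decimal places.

Arc 1: start y=4.540, vy=19.860 → t=4.189, apex=24.261, x_land=57.596, impact vy=-22.028
  bounce: vy ← 0.79·22.028 = 17.402
Arc 2: start y=0.000, vy=17.402 → t=3.480, apex=15.141, x_land=105.451, impact vy=-17.402
  bounce: vy ← 0.79·17.402 = 13.747
Arc 3: start y=0.000, vy=13.747 → t=2.749, apex=9.450, x_land=143.256, impact vy=-13.747
  bounce: vy ← 0.79·13.747 = 10.861

1 4.189 24.261 57.596
2 3.480 15.141 105.451
3 2.749 9.450 143.256
final: 143.256 10.861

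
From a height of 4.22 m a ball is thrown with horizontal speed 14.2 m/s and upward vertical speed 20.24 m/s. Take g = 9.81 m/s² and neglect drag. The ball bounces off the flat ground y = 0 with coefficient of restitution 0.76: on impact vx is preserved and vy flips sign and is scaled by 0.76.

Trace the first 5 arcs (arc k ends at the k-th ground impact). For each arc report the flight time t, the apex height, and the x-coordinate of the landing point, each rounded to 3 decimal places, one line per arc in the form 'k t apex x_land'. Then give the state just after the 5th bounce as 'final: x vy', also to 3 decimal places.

1 4.325 25.100 61.419
2 3.438 14.498 110.245
3 2.613 8.374 147.352
4 1.986 4.837 175.554
5 1.509 2.794 196.987
final: 196.987 5.627

Arc 1: start y=4.220, vy=20.240 → t=4.325, apex=25.100, x_land=61.419, impact vy=-22.191
  bounce: vy ← 0.76·22.191 = 16.865
Arc 2: start y=0.000, vy=16.865 → t=3.438, apex=14.498, x_land=110.245, impact vy=-16.865
  bounce: vy ← 0.76·16.865 = 12.818
Arc 3: start y=0.000, vy=12.818 → t=2.613, apex=8.374, x_land=147.352, impact vy=-12.818
  bounce: vy ← 0.76·12.818 = 9.741
Arc 4: start y=0.000, vy=9.741 → t=1.986, apex=4.837, x_land=175.554, impact vy=-9.741
  bounce: vy ← 0.76·9.741 = 7.404
Arc 5: start y=0.000, vy=7.404 → t=1.509, apex=2.794, x_land=196.987, impact vy=-7.404
  bounce: vy ← 0.76·7.404 = 5.627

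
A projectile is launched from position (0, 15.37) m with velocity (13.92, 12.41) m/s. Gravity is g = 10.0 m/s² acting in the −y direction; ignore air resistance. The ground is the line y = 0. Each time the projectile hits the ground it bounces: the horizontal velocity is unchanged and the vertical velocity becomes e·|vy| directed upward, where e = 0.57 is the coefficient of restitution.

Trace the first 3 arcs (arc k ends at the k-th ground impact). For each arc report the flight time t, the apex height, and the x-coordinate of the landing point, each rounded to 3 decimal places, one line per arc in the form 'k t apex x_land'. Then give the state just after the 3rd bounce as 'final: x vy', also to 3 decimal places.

1 3.389 23.070 47.175
2 2.449 7.496 81.262
3 1.396 2.435 100.692
final: 100.692 3.978

Arc 1: start y=15.370, vy=12.410 → t=3.389, apex=23.070, x_land=47.175, impact vy=-21.480
  bounce: vy ← 0.57·21.480 = 12.244
Arc 2: start y=0.000, vy=12.244 → t=2.449, apex=7.496, x_land=81.262, impact vy=-12.244
  bounce: vy ← 0.57·12.244 = 6.979
Arc 3: start y=0.000, vy=6.979 → t=1.396, apex=2.435, x_land=100.692, impact vy=-6.979
  bounce: vy ← 0.57·6.979 = 3.978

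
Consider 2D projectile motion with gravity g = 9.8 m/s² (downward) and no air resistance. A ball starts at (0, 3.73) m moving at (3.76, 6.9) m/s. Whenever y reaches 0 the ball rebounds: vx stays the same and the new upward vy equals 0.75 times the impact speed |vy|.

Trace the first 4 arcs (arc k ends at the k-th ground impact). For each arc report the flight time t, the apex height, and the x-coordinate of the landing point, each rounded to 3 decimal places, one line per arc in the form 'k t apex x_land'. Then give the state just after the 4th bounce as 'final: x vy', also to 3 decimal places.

Arc 1: start y=3.730, vy=6.900 → t=1.825, apex=6.159, x_land=6.863, impact vy=-10.987
  bounce: vy ← 0.75·10.987 = 8.240
Arc 2: start y=0.000, vy=8.240 → t=1.682, apex=3.464, x_land=13.186, impact vy=-8.240
  bounce: vy ← 0.75·8.240 = 6.180
Arc 3: start y=0.000, vy=6.180 → t=1.261, apex=1.949, x_land=17.928, impact vy=-6.180
  bounce: vy ← 0.75·6.180 = 4.635
Arc 4: start y=0.000, vy=4.635 → t=0.946, apex=1.096, x_land=21.485, impact vy=-4.635
  bounce: vy ← 0.75·4.635 = 3.476

1 1.825 6.159 6.863
2 1.682 3.464 13.186
3 1.261 1.949 17.928
4 0.946 1.096 21.485
final: 21.485 3.476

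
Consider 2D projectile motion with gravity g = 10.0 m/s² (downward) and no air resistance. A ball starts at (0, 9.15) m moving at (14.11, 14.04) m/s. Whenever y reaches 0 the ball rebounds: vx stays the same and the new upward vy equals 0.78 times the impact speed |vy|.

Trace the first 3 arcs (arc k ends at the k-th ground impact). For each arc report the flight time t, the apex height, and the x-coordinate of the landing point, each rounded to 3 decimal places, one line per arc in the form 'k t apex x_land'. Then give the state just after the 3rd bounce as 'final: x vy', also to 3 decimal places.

Arc 1: start y=9.150, vy=14.040 → t=3.354, apex=19.006, x_land=47.320, impact vy=-19.497
  bounce: vy ← 0.78·19.497 = 15.207
Arc 2: start y=0.000, vy=15.207 → t=3.041, apex=11.563, x_land=90.236, impact vy=-15.207
  bounce: vy ← 0.78·15.207 = 11.862
Arc 3: start y=0.000, vy=11.862 → t=2.372, apex=7.035, x_land=123.710, impact vy=-11.862
  bounce: vy ← 0.78·11.862 = 9.252

1 3.354 19.006 47.320
2 3.041 11.563 90.236
3 2.372 7.035 123.710
final: 123.710 9.252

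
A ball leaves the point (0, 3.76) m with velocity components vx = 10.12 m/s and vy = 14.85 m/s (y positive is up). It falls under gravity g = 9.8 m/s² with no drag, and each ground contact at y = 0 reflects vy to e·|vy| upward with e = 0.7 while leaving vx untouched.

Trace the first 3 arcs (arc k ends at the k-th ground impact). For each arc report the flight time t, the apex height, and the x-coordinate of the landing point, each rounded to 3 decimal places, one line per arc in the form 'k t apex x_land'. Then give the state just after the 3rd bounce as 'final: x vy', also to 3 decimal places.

1 3.266 15.011 33.048
2 2.450 7.355 57.846
3 1.715 3.604 75.204
final: 75.204 5.883

Arc 1: start y=3.760, vy=14.850 → t=3.266, apex=15.011, x_land=33.048, impact vy=-17.153
  bounce: vy ← 0.7·17.153 = 12.007
Arc 2: start y=0.000, vy=12.007 → t=2.450, apex=7.355, x_land=57.846, impact vy=-12.007
  bounce: vy ← 0.7·12.007 = 8.405
Arc 3: start y=0.000, vy=8.405 → t=1.715, apex=3.604, x_land=75.204, impact vy=-8.405
  bounce: vy ← 0.7·8.405 = 5.883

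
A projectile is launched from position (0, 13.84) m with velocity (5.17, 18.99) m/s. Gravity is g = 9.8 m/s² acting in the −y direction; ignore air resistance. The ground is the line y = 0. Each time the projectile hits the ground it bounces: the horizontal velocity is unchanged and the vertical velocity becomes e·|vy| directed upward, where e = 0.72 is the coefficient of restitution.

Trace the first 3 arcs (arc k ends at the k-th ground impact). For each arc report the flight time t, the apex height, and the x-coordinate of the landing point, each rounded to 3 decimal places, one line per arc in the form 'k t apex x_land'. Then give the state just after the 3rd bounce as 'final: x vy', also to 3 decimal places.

Arc 1: start y=13.840, vy=18.990 → t=4.503, apex=32.239, x_land=23.279, impact vy=-25.137
  bounce: vy ← 0.72·25.137 = 18.099
Arc 2: start y=0.000, vy=18.099 → t=3.694, apex=16.713, x_land=42.376, impact vy=-18.099
  bounce: vy ← 0.72·18.099 = 13.031
Arc 3: start y=0.000, vy=13.031 → t=2.659, apex=8.664, x_land=56.125, impact vy=-13.031
  bounce: vy ← 0.72·13.031 = 9.382

1 4.503 32.239 23.279
2 3.694 16.713 42.376
3 2.659 8.664 56.125
final: 56.125 9.382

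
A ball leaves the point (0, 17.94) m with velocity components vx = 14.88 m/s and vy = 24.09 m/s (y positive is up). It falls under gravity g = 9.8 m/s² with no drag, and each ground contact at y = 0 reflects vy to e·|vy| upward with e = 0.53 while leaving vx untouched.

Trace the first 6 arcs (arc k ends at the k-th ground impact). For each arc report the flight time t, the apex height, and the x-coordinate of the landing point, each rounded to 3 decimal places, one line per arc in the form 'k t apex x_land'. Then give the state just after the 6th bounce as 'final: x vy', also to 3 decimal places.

Arc 1: start y=17.940, vy=24.090 → t=5.573, apex=47.549, x_land=82.930, impact vy=-30.528
  bounce: vy ← 0.53·30.528 = 16.180
Arc 2: start y=0.000, vy=16.180 → t=3.302, apex=13.356, x_land=132.064, impact vy=-16.180
  bounce: vy ← 0.53·16.180 = 8.575
Arc 3: start y=0.000, vy=8.575 → t=1.750, apex=3.752, x_land=158.105, impact vy=-8.575
  bounce: vy ← 0.53·8.575 = 4.545
Arc 4: start y=0.000, vy=4.545 → t=0.928, apex=1.054, x_land=171.906, impact vy=-4.545
  bounce: vy ← 0.53·4.545 = 2.409
Arc 5: start y=0.000, vy=2.409 → t=0.492, apex=0.296, x_land=179.221, impact vy=-2.409
  bounce: vy ← 0.53·2.409 = 1.277
Arc 6: start y=0.000, vy=1.277 → t=0.261, apex=0.083, x_land=183.098, impact vy=-1.277
  bounce: vy ← 0.53·1.277 = 0.677

1 5.573 47.549 82.930
2 3.302 13.356 132.064
3 1.750 3.752 158.105
4 0.928 1.054 171.906
5 0.492 0.296 179.221
6 0.261 0.083 183.098
final: 183.098 0.677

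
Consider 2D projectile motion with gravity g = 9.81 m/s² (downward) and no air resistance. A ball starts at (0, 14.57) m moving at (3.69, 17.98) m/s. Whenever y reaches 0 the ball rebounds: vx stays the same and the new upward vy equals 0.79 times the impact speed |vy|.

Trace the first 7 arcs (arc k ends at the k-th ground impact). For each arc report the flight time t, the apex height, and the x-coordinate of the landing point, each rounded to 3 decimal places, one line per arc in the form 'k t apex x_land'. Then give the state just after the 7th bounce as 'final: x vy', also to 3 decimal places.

Arc 1: start y=14.570, vy=17.980 → t=4.349, apex=31.047, x_land=16.047, impact vy=-24.681
  bounce: vy ← 0.79·24.681 = 19.498
Arc 2: start y=0.000, vy=19.498 → t=3.975, apex=19.376, x_land=30.715, impact vy=-19.498
  bounce: vy ← 0.79·19.498 = 15.403
Arc 3: start y=0.000, vy=15.403 → t=3.140, apex=12.093, x_land=42.303, impact vy=-15.403
  bounce: vy ← 0.79·15.403 = 12.169
Arc 4: start y=0.000, vy=12.169 → t=2.481, apex=7.547, x_land=51.457, impact vy=-12.169
  bounce: vy ← 0.79·12.169 = 9.613
Arc 5: start y=0.000, vy=9.613 → t=1.960, apex=4.710, x_land=58.689, impact vy=-9.613
  bounce: vy ← 0.79·9.613 = 7.594
Arc 6: start y=0.000, vy=7.594 → t=1.548, apex=2.940, x_land=64.402, impact vy=-7.594
  bounce: vy ← 0.79·7.594 = 6.000
Arc 7: start y=0.000, vy=6.000 → t=1.223, apex=1.835, x_land=68.916, impact vy=-6.000
  bounce: vy ← 0.79·6.000 = 4.740

1 4.349 31.047 16.047
2 3.975 19.376 30.715
3 3.140 12.093 42.303
4 2.481 7.547 51.457
5 1.960 4.710 58.689
6 1.548 2.940 64.402
7 1.223 1.835 68.916
final: 68.916 4.740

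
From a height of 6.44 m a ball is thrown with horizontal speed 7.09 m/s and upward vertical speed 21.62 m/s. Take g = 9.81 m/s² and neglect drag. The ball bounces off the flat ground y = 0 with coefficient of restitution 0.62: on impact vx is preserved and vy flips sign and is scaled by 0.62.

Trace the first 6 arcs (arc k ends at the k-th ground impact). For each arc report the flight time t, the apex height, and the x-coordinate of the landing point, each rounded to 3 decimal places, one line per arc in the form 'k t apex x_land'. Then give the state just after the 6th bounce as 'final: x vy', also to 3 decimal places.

1 4.688 30.264 33.237
2 3.080 11.633 55.075
3 1.910 4.472 68.614
4 1.184 1.719 77.009
5 0.734 0.661 82.213
6 0.455 0.254 85.440
final: 85.440 1.384

Arc 1: start y=6.440, vy=21.620 → t=4.688, apex=30.264, x_land=33.237, impact vy=-24.368
  bounce: vy ← 0.62·24.368 = 15.108
Arc 2: start y=0.000, vy=15.108 → t=3.080, apex=11.633, x_land=55.075, impact vy=-15.108
  bounce: vy ← 0.62·15.108 = 9.367
Arc 3: start y=0.000, vy=9.367 → t=1.910, apex=4.472, x_land=68.614, impact vy=-9.367
  bounce: vy ← 0.62·9.367 = 5.807
Arc 4: start y=0.000, vy=5.807 → t=1.184, apex=1.719, x_land=77.009, impact vy=-5.807
  bounce: vy ← 0.62·5.807 = 3.601
Arc 5: start y=0.000, vy=3.601 → t=0.734, apex=0.661, x_land=82.213, impact vy=-3.601
  bounce: vy ← 0.62·3.601 = 2.232
Arc 6: start y=0.000, vy=2.232 → t=0.455, apex=0.254, x_land=85.440, impact vy=-2.232
  bounce: vy ← 0.62·2.232 = 1.384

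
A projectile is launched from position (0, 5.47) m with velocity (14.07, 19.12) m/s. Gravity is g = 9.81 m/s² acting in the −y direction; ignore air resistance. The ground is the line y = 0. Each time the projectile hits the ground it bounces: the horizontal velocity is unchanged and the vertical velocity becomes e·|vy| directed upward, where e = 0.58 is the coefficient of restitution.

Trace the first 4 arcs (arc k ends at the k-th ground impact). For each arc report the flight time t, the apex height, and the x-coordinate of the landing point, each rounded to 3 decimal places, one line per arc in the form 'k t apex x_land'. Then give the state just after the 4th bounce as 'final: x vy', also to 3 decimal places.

1 4.166 24.103 58.612
2 2.571 8.108 94.792
3 1.491 2.728 115.776
4 0.865 0.918 127.947
final: 127.947 2.461

Arc 1: start y=5.470, vy=19.120 → t=4.166, apex=24.103, x_land=58.612, impact vy=-21.746
  bounce: vy ← 0.58·21.746 = 12.613
Arc 2: start y=0.000, vy=12.613 → t=2.571, apex=8.108, x_land=94.792, impact vy=-12.613
  bounce: vy ← 0.58·12.613 = 7.315
Arc 3: start y=0.000, vy=7.315 → t=1.491, apex=2.728, x_land=115.776, impact vy=-7.315
  bounce: vy ← 0.58·7.315 = 4.243
Arc 4: start y=0.000, vy=4.243 → t=0.865, apex=0.918, x_land=127.947, impact vy=-4.243
  bounce: vy ← 0.58·4.243 = 2.461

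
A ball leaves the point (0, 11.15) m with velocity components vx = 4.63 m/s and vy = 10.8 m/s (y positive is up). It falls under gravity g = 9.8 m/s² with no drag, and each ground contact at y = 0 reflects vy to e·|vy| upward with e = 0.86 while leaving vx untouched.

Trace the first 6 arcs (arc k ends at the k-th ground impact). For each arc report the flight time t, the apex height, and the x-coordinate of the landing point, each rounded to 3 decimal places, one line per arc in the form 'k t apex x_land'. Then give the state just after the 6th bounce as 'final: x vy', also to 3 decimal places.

Arc 1: start y=11.150, vy=10.800 → t=2.970, apex=17.101, x_land=13.752, impact vy=-18.308
  bounce: vy ← 0.86·18.308 = 15.745
Arc 2: start y=0.000, vy=15.745 → t=3.213, apex=12.648, x_land=28.629, impact vy=-15.745
  bounce: vy ← 0.86·15.745 = 13.541
Arc 3: start y=0.000, vy=13.541 → t=2.763, apex=9.354, x_land=41.424, impact vy=-13.541
  bounce: vy ← 0.86·13.541 = 11.645
Arc 4: start y=0.000, vy=11.645 → t=2.377, apex=6.919, x_land=52.427, impact vy=-11.645
  bounce: vy ← 0.86·11.645 = 10.015
Arc 5: start y=0.000, vy=10.015 → t=2.044, apex=5.117, x_land=61.890, impact vy=-10.015
  bounce: vy ← 0.86·10.015 = 8.613
Arc 6: start y=0.000, vy=8.613 → t=1.758, apex=3.784, x_land=70.028, impact vy=-8.613
  bounce: vy ← 0.86·8.613 = 7.407

1 2.970 17.101 13.752
2 3.213 12.648 28.629
3 2.763 9.354 41.424
4 2.377 6.919 52.427
5 2.044 5.117 61.890
6 1.758 3.784 70.028
final: 70.028 7.407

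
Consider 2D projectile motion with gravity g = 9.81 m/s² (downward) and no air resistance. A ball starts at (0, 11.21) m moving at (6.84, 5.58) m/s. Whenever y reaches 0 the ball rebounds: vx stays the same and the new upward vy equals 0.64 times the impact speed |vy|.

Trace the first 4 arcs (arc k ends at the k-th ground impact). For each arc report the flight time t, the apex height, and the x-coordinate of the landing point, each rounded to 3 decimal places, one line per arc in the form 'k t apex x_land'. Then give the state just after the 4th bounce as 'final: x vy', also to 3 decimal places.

1 2.184 12.797 14.939
2 2.067 5.242 29.080
3 1.323 2.147 38.131
4 0.847 0.879 43.924
final: 43.924 2.658

Arc 1: start y=11.210, vy=5.580 → t=2.184, apex=12.797, x_land=14.939, impact vy=-15.845
  bounce: vy ← 0.64·15.845 = 10.141
Arc 2: start y=0.000, vy=10.141 → t=2.067, apex=5.242, x_land=29.080, impact vy=-10.141
  bounce: vy ← 0.64·10.141 = 6.490
Arc 3: start y=0.000, vy=6.490 → t=1.323, apex=2.147, x_land=38.131, impact vy=-6.490
  bounce: vy ← 0.64·6.490 = 4.154
Arc 4: start y=0.000, vy=4.154 → t=0.847, apex=0.879, x_land=43.924, impact vy=-4.154
  bounce: vy ← 0.64·4.154 = 2.658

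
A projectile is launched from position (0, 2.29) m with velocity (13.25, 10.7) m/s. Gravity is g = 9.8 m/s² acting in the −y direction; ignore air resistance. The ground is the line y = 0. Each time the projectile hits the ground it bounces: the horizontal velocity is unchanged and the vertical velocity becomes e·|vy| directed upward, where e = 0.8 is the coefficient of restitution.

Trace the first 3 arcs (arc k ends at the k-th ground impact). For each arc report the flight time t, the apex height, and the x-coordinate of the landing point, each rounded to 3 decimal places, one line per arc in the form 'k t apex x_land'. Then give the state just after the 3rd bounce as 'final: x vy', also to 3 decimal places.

Arc 1: start y=2.290, vy=10.700 → t=2.380, apex=8.131, x_land=31.535, impact vy=-12.624
  bounce: vy ← 0.8·12.624 = 10.099
Arc 2: start y=0.000, vy=10.099 → t=2.061, apex=5.204, x_land=58.845, impact vy=-10.099
  bounce: vy ← 0.8·10.099 = 8.080
Arc 3: start y=0.000, vy=8.080 → t=1.649, apex=3.331, x_land=80.693, impact vy=-8.080
  bounce: vy ← 0.8·8.080 = 6.464

1 2.380 8.131 31.535
2 2.061 5.204 58.845
3 1.649 3.331 80.693
final: 80.693 6.464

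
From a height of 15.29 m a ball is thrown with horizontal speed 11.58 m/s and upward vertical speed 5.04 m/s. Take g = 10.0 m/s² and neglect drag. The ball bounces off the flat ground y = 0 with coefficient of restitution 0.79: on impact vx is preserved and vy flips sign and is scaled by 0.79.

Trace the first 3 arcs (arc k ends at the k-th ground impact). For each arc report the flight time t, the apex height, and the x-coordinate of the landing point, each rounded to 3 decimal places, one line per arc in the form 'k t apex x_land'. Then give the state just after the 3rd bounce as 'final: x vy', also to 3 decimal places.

Arc 1: start y=15.290, vy=5.040 → t=2.324, apex=16.560, x_land=26.911, impact vy=-18.199
  bounce: vy ← 0.79·18.199 = 14.377
Arc 2: start y=0.000, vy=14.377 → t=2.875, apex=10.335, x_land=60.208, impact vy=-14.377
  bounce: vy ← 0.79·14.377 = 11.358
Arc 3: start y=0.000, vy=11.358 → t=2.272, apex=6.450, x_land=86.513, impact vy=-11.358
  bounce: vy ← 0.79·11.358 = 8.973

1 2.324 16.560 26.911
2 2.875 10.335 60.208
3 2.272 6.450 86.513
final: 86.513 8.973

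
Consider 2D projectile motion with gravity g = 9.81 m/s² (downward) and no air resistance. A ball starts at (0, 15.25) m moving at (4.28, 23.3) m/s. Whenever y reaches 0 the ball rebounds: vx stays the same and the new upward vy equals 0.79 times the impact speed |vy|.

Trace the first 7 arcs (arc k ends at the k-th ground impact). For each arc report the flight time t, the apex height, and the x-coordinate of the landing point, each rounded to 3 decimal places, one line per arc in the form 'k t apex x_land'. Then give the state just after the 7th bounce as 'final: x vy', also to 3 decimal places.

Arc 1: start y=15.250, vy=23.300 → t=5.333, apex=42.920, x_land=22.826, impact vy=-29.019
  bounce: vy ← 0.79·29.019 = 22.925
Arc 2: start y=0.000, vy=22.925 → t=4.674, apex=26.787, x_land=42.830, impact vy=-22.925
  bounce: vy ← 0.79·22.925 = 18.111
Arc 3: start y=0.000, vy=18.111 → t=3.692, apex=16.717, x_land=58.633, impact vy=-18.111
  bounce: vy ← 0.79·18.111 = 14.307
Arc 4: start y=0.000, vy=14.307 → t=2.917, apex=10.433, x_land=71.117, impact vy=-14.307
  bounce: vy ← 0.79·14.307 = 11.303
Arc 5: start y=0.000, vy=11.303 → t=2.304, apex=6.511, x_land=80.980, impact vy=-11.303
  bounce: vy ← 0.79·11.303 = 8.929
Arc 6: start y=0.000, vy=8.929 → t=1.820, apex=4.064, x_land=88.771, impact vy=-8.929
  bounce: vy ← 0.79·8.929 = 7.054
Arc 7: start y=0.000, vy=7.054 → t=1.438, apex=2.536, x_land=94.927, impact vy=-7.054
  bounce: vy ← 0.79·7.054 = 5.573

1 5.333 42.920 22.826
2 4.674 26.787 42.830
3 3.692 16.717 58.633
4 2.917 10.433 71.117
5 2.304 6.511 80.980
6 1.820 4.064 88.771
7 1.438 2.536 94.927
final: 94.927 5.573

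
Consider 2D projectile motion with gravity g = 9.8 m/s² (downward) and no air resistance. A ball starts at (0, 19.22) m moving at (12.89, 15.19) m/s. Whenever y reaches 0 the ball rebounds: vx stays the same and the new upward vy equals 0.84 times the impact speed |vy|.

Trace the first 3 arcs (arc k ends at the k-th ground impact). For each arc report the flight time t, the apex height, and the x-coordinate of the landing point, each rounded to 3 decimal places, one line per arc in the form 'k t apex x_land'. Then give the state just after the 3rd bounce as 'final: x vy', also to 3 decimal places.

Arc 1: start y=19.220, vy=15.190 → t=4.065, apex=30.992, x_land=52.397, impact vy=-24.646
  bounce: vy ← 0.84·24.646 = 20.703
Arc 2: start y=0.000, vy=20.703 → t=4.225, apex=21.868, x_land=106.859, impact vy=-20.703
  bounce: vy ← 0.84·20.703 = 17.391
Arc 3: start y=0.000, vy=17.391 → t=3.549, apex=15.430, x_land=152.607, impact vy=-17.391
  bounce: vy ← 0.84·17.391 = 14.608

1 4.065 30.992 52.397
2 4.225 21.868 106.859
3 3.549 15.430 152.607
final: 152.607 14.608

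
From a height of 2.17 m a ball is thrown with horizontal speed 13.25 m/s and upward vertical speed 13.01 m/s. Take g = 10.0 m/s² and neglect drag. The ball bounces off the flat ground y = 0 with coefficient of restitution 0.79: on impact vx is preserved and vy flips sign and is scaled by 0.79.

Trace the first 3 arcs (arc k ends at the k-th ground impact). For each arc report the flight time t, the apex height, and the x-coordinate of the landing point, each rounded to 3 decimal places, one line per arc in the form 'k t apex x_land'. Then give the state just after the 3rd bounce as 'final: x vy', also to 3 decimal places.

Arc 1: start y=2.170, vy=13.010 → t=2.759, apex=10.633, x_land=36.561, impact vy=-14.583
  bounce: vy ← 0.79·14.583 = 11.520
Arc 2: start y=0.000, vy=11.520 → t=2.304, apex=6.636, x_land=67.090, impact vy=-11.520
  bounce: vy ← 0.79·11.520 = 9.101
Arc 3: start y=0.000, vy=9.101 → t=1.820, apex=4.142, x_land=91.208, impact vy=-9.101
  bounce: vy ← 0.79·9.101 = 7.190

1 2.759 10.633 36.561
2 2.304 6.636 67.090
3 1.820 4.142 91.208
final: 91.208 7.190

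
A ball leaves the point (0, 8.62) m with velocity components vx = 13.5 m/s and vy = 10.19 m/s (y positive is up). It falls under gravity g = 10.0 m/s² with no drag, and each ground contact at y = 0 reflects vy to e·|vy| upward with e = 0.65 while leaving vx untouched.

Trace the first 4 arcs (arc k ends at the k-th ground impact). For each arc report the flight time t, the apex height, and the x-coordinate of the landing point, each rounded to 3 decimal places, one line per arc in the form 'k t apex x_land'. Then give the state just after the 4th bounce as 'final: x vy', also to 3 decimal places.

Arc 1: start y=8.620, vy=10.190 → t=2.681, apex=13.812, x_land=36.194, impact vy=-16.620
  bounce: vy ← 0.65·16.620 = 10.803
Arc 2: start y=0.000, vy=10.803 → t=2.161, apex=5.835, x_land=65.363, impact vy=-10.803
  bounce: vy ← 0.65·10.803 = 7.022
Arc 3: start y=0.000, vy=7.022 → t=1.404, apex=2.465, x_land=84.322, impact vy=-7.022
  bounce: vy ← 0.65·7.022 = 4.564
Arc 4: start y=0.000, vy=4.564 → t=0.913, apex=1.042, x_land=96.646, impact vy=-4.564
  bounce: vy ← 0.65·4.564 = 2.967

1 2.681 13.812 36.194
2 2.161 5.835 65.363
3 1.404 2.465 84.322
4 0.913 1.042 96.646
final: 96.646 2.967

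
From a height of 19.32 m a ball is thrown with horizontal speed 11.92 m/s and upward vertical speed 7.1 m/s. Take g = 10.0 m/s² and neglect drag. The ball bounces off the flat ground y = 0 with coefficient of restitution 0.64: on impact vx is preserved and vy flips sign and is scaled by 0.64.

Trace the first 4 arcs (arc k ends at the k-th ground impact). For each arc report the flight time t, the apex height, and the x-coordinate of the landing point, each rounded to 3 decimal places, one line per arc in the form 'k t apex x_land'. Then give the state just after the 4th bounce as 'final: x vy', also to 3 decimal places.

1 2.800 21.840 33.376
2 2.675 8.946 65.264
3 1.712 3.664 85.673
4 1.096 1.501 98.734
final: 98.734 3.506

Arc 1: start y=19.320, vy=7.100 → t=2.800, apex=21.840, x_land=33.376, impact vy=-20.900
  bounce: vy ← 0.64·20.900 = 13.376
Arc 2: start y=0.000, vy=13.376 → t=2.675, apex=8.946, x_land=65.264, impact vy=-13.376
  bounce: vy ← 0.64·13.376 = 8.561
Arc 3: start y=0.000, vy=8.561 → t=1.712, apex=3.664, x_land=85.673, impact vy=-8.561
  bounce: vy ← 0.64·8.561 = 5.479
Arc 4: start y=0.000, vy=5.479 → t=1.096, apex=1.501, x_land=98.734, impact vy=-5.479
  bounce: vy ← 0.64·5.479 = 3.506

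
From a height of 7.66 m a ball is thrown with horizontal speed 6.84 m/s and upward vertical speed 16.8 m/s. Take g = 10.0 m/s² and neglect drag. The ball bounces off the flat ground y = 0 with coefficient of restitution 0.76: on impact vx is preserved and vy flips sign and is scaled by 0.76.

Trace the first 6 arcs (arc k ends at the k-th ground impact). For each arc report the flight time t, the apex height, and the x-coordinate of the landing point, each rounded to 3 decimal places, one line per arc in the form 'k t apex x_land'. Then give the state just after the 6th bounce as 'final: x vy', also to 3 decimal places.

1 3.767 21.772 25.764
2 3.172 12.576 47.460
3 2.411 7.264 63.948
4 1.832 4.195 76.479
5 1.392 2.423 86.003
6 1.058 1.400 93.241
final: 93.241 4.021

Arc 1: start y=7.660, vy=16.800 → t=3.767, apex=21.772, x_land=25.764, impact vy=-20.867
  bounce: vy ← 0.76·20.867 = 15.859
Arc 2: start y=0.000, vy=15.859 → t=3.172, apex=12.576, x_land=47.460, impact vy=-15.859
  bounce: vy ← 0.76·15.859 = 12.053
Arc 3: start y=0.000, vy=12.053 → t=2.411, apex=7.264, x_land=63.948, impact vy=-12.053
  bounce: vy ← 0.76·12.053 = 9.160
Arc 4: start y=0.000, vy=9.160 → t=1.832, apex=4.195, x_land=76.479, impact vy=-9.160
  bounce: vy ← 0.76·9.160 = 6.962
Arc 5: start y=0.000, vy=6.962 → t=1.392, apex=2.423, x_land=86.003, impact vy=-6.962
  bounce: vy ← 0.76·6.962 = 5.291
Arc 6: start y=0.000, vy=5.291 → t=1.058, apex=1.400, x_land=93.241, impact vy=-5.291
  bounce: vy ← 0.76·5.291 = 4.021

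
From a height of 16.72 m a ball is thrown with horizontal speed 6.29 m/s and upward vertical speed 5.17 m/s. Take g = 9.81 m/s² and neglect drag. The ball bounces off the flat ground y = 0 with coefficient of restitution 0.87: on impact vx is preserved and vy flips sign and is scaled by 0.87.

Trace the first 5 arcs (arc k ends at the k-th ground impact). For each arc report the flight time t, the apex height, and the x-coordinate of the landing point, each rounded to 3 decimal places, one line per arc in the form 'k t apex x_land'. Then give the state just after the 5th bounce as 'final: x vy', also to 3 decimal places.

Arc 1: start y=16.720, vy=5.170 → t=2.447, apex=18.082, x_land=15.392, impact vy=-18.835
  bounce: vy ← 0.87·18.835 = 16.387
Arc 2: start y=0.000, vy=16.387 → t=3.341, apex=13.687, x_land=36.406, impact vy=-16.387
  bounce: vy ← 0.87·16.387 = 14.257
Arc 3: start y=0.000, vy=14.257 → t=2.907, apex=10.359, x_land=54.688, impact vy=-14.257
  bounce: vy ← 0.87·14.257 = 12.403
Arc 4: start y=0.000, vy=12.403 → t=2.529, apex=7.841, x_land=70.593, impact vy=-12.403
  bounce: vy ← 0.87·12.403 = 10.791
Arc 5: start y=0.000, vy=10.791 → t=2.200, apex=5.935, x_land=84.431, impact vy=-10.791
  bounce: vy ← 0.87·10.791 = 9.388

1 2.447 18.082 15.392
2 3.341 13.687 36.406
3 2.907 10.359 54.688
4 2.529 7.841 70.593
5 2.200 5.935 84.431
final: 84.431 9.388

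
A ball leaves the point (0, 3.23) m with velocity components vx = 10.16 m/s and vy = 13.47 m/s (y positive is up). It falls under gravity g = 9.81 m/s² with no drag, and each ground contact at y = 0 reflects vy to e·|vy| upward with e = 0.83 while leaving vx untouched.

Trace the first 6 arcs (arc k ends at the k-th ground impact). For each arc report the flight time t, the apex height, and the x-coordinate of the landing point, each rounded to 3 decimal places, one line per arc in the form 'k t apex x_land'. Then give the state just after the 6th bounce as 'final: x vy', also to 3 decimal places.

Arc 1: start y=3.230, vy=13.470 → t=2.968, apex=12.478, x_land=30.155, impact vy=-15.647
  bounce: vy ← 0.83·15.647 = 12.987
Arc 2: start y=0.000, vy=12.987 → t=2.648, apex=8.596, x_land=57.055, impact vy=-12.987
  bounce: vy ← 0.83·12.987 = 10.779
Arc 3: start y=0.000, vy=10.779 → t=2.198, apex=5.922, x_land=79.382, impact vy=-10.779
  bounce: vy ← 0.83·10.779 = 8.946
Arc 4: start y=0.000, vy=8.946 → t=1.824, apex=4.079, x_land=97.913, impact vy=-8.946
  bounce: vy ← 0.83·8.946 = 7.426
Arc 5: start y=0.000, vy=7.426 → t=1.514, apex=2.810, x_land=113.294, impact vy=-7.426
  bounce: vy ← 0.83·7.426 = 6.163
Arc 6: start y=0.000, vy=6.163 → t=1.257, apex=1.936, x_land=126.061, impact vy=-6.163
  bounce: vy ← 0.83·6.163 = 5.115

1 2.968 12.478 30.155
2 2.648 8.596 57.055
3 2.198 5.922 79.382
4 1.824 4.079 97.913
5 1.514 2.810 113.294
6 1.257 1.936 126.061
final: 126.061 5.115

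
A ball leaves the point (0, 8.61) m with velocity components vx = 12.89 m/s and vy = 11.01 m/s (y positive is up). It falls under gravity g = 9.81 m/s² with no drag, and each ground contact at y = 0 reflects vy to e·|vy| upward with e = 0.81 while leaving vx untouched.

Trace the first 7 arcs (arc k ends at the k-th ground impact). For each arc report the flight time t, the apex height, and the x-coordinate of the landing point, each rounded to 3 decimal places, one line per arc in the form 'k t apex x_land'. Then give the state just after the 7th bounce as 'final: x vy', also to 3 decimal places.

Arc 1: start y=8.610, vy=11.010 → t=2.859, apex=14.788, x_land=36.849, impact vy=-17.034
  bounce: vy ← 0.81·17.034 = 13.797
Arc 2: start y=0.000, vy=13.797 → t=2.813, apex=9.703, x_land=73.107, impact vy=-13.797
  bounce: vy ← 0.81·13.797 = 11.176
Arc 3: start y=0.000, vy=11.176 → t=2.278, apex=6.366, x_land=102.476, impact vy=-11.176
  bounce: vy ← 0.81·11.176 = 9.052
Arc 4: start y=0.000, vy=9.052 → t=1.846, apex=4.177, x_land=126.265, impact vy=-9.052
  bounce: vy ← 0.81·9.052 = 7.332
Arc 5: start y=0.000, vy=7.332 → t=1.495, apex=2.740, x_land=145.535, impact vy=-7.332
  bounce: vy ← 0.81·7.332 = 5.939
Arc 6: start y=0.000, vy=5.939 → t=1.211, apex=1.798, x_land=161.143, impact vy=-5.939
  bounce: vy ← 0.81·5.939 = 4.811
Arc 7: start y=0.000, vy=4.811 → t=0.981, apex=1.180, x_land=173.785, impact vy=-4.811
  bounce: vy ← 0.81·4.811 = 3.897

1 2.859 14.788 36.849
2 2.813 9.703 73.107
3 2.278 6.366 102.476
4 1.846 4.177 126.265
5 1.495 2.740 145.535
6 1.211 1.798 161.143
7 0.981 1.180 173.785
final: 173.785 3.897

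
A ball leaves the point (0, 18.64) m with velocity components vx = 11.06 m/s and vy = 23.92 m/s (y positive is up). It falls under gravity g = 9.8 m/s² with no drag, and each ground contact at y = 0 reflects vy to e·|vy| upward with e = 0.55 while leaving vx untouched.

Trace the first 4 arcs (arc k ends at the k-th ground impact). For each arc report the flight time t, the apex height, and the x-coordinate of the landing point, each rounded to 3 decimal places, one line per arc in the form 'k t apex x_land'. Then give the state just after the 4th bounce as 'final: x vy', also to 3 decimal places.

1 5.565 47.832 61.551
2 3.437 14.469 99.562
3 1.890 4.377 120.468
4 1.040 1.324 131.966
final: 131.966 2.802

Arc 1: start y=18.640, vy=23.920 → t=5.565, apex=47.832, x_land=61.551, impact vy=-30.619
  bounce: vy ← 0.55·30.619 = 16.840
Arc 2: start y=0.000, vy=16.840 → t=3.437, apex=14.469, x_land=99.562, impact vy=-16.840
  bounce: vy ← 0.55·16.840 = 9.262
Arc 3: start y=0.000, vy=9.262 → t=1.890, apex=4.377, x_land=120.468, impact vy=-9.262
  bounce: vy ← 0.55·9.262 = 5.094
Arc 4: start y=0.000, vy=5.094 → t=1.040, apex=1.324, x_land=131.966, impact vy=-5.094
  bounce: vy ← 0.55·5.094 = 2.802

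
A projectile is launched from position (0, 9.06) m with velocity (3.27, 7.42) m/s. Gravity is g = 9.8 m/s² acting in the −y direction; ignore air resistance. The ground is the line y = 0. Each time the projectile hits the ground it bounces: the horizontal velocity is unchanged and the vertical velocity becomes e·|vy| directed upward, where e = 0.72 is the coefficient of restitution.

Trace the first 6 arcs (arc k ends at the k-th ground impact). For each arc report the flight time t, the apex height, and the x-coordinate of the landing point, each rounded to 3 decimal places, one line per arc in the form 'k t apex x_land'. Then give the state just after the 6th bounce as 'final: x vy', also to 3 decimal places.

Arc 1: start y=9.060, vy=7.420 → t=2.313, apex=11.869, x_land=7.565, impact vy=-15.252
  bounce: vy ← 0.72·15.252 = 10.982
Arc 2: start y=0.000, vy=10.982 → t=2.241, apex=6.153, x_land=14.894, impact vy=-10.982
  bounce: vy ← 0.72·10.982 = 7.907
Arc 3: start y=0.000, vy=7.907 → t=1.614, apex=3.190, x_land=20.170, impact vy=-7.907
  bounce: vy ← 0.72·7.907 = 5.693
Arc 4: start y=0.000, vy=5.693 → t=1.162, apex=1.654, x_land=23.969, impact vy=-5.693
  bounce: vy ← 0.72·5.693 = 4.099
Arc 5: start y=0.000, vy=4.099 → t=0.837, apex=0.857, x_land=26.705, impact vy=-4.099
  bounce: vy ← 0.72·4.099 = 2.951
Arc 6: start y=0.000, vy=2.951 → t=0.602, apex=0.444, x_land=28.674, impact vy=-2.951
  bounce: vy ← 0.72·2.951 = 2.125

1 2.313 11.869 7.565
2 2.241 6.153 14.894
3 1.614 3.190 20.170
4 1.162 1.654 23.969
5 0.837 0.857 26.705
6 0.602 0.444 28.674
final: 28.674 2.125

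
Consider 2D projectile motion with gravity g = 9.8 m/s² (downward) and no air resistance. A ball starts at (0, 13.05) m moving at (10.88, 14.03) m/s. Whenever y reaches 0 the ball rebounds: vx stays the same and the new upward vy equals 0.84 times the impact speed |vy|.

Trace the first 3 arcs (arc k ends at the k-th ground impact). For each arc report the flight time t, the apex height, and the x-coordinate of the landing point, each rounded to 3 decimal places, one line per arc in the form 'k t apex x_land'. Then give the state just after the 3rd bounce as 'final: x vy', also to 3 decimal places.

1 3.603 23.093 39.196
2 3.647 16.294 78.876
3 3.064 11.497 112.208
final: 112.208 12.610

Arc 1: start y=13.050, vy=14.030 → t=3.603, apex=23.093, x_land=39.196, impact vy=-21.275
  bounce: vy ← 0.84·21.275 = 17.871
Arc 2: start y=0.000, vy=17.871 → t=3.647, apex=16.294, x_land=78.876, impact vy=-17.871
  bounce: vy ← 0.84·17.871 = 15.012
Arc 3: start y=0.000, vy=15.012 → t=3.064, apex=11.497, x_land=112.208, impact vy=-15.012
  bounce: vy ← 0.84·15.012 = 12.610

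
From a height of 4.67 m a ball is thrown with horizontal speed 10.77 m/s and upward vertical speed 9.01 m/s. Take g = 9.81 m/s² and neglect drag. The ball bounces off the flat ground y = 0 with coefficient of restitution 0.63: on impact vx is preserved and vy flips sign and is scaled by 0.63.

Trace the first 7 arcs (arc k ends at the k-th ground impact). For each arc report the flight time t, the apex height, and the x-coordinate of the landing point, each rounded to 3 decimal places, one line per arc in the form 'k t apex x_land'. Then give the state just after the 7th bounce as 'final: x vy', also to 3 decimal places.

1 2.258 8.808 24.324
2 1.688 3.496 42.508
3 1.064 1.387 53.964
4 0.670 0.551 61.181
5 0.422 0.219 65.728
6 0.266 0.087 68.593
7 0.168 0.034 70.398
final: 70.398 0.518

Arc 1: start y=4.670, vy=9.010 → t=2.258, apex=8.808, x_land=24.324, impact vy=-13.146
  bounce: vy ← 0.63·13.146 = 8.282
Arc 2: start y=0.000, vy=8.282 → t=1.688, apex=3.496, x_land=42.508, impact vy=-8.282
  bounce: vy ← 0.63·8.282 = 5.217
Arc 3: start y=0.000, vy=5.217 → t=1.064, apex=1.387, x_land=53.964, impact vy=-5.217
  bounce: vy ← 0.63·5.217 = 3.287
Arc 4: start y=0.000, vy=3.287 → t=0.670, apex=0.551, x_land=61.181, impact vy=-3.287
  bounce: vy ← 0.63·3.287 = 2.071
Arc 5: start y=0.000, vy=2.071 → t=0.422, apex=0.219, x_land=65.728, impact vy=-2.071
  bounce: vy ← 0.63·2.071 = 1.305
Arc 6: start y=0.000, vy=1.305 → t=0.266, apex=0.087, x_land=68.593, impact vy=-1.305
  bounce: vy ← 0.63·1.305 = 0.822
Arc 7: start y=0.000, vy=0.822 → t=0.168, apex=0.034, x_land=70.398, impact vy=-0.822
  bounce: vy ← 0.63·0.822 = 0.518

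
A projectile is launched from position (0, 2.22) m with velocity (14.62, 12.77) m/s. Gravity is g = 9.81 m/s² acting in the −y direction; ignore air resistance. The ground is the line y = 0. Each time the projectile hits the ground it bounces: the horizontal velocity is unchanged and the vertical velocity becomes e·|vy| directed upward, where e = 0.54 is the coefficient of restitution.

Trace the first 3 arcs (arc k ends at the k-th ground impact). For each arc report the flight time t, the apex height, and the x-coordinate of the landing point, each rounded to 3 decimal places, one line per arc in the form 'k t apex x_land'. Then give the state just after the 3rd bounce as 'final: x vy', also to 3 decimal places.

Arc 1: start y=2.220, vy=12.770 → t=2.767, apex=10.532, x_land=40.454, impact vy=-14.375
  bounce: vy ← 0.54·14.375 = 7.762
Arc 2: start y=0.000, vy=7.762 → t=1.583, apex=3.071, x_land=63.591, impact vy=-7.762
  bounce: vy ← 0.54·7.762 = 4.192
Arc 3: start y=0.000, vy=4.192 → t=0.855, apex=0.896, x_land=76.084, impact vy=-4.192
  bounce: vy ← 0.54·4.192 = 2.263

1 2.767 10.532 40.454
2 1.583 3.071 63.591
3 0.855 0.896 76.084
final: 76.084 2.263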